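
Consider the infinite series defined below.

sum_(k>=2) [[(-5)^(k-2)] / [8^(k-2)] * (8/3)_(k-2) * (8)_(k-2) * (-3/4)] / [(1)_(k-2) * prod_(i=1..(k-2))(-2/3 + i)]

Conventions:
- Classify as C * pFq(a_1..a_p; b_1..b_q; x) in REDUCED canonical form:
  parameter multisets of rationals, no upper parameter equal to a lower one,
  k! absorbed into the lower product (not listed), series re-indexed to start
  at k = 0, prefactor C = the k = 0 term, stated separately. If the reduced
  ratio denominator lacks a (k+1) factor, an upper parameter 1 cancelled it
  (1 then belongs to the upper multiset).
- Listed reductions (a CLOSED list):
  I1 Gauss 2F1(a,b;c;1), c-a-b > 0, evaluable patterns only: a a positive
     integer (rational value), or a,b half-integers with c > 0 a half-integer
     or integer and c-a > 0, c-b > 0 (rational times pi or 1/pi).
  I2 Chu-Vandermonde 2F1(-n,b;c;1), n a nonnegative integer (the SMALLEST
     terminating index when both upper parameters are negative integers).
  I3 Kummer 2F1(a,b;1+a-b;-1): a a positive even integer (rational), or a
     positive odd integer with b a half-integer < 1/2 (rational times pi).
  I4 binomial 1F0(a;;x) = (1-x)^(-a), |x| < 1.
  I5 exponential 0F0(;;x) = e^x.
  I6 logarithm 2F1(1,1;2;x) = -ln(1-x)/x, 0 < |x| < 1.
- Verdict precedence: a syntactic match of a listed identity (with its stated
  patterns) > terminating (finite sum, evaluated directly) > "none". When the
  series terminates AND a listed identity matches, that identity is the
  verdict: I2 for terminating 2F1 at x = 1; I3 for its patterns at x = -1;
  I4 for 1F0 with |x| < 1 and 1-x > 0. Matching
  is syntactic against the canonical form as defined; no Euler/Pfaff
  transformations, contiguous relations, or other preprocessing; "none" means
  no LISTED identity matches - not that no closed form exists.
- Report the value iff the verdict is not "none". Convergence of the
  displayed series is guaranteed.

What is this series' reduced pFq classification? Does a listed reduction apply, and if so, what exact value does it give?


With C = -3/4: the canonical form is 2F1(8/3, 8; 1/3; -5/8). Verdict: none - this 2F1 at x = -5/8 matches no listed pattern, and upper {8/3, 8} holds no stopper.

Key observation: with t_0 = -3/4, the lower running product (prefactor -3/4) is a rising factorial.
Step ratio: r(k) = (-5/8) * (k+8/3) (k+8) / [(k+1/3) (k+1)] - rational in k, leading ratio (-5/8); with t_0 = -3/4, classification follows.


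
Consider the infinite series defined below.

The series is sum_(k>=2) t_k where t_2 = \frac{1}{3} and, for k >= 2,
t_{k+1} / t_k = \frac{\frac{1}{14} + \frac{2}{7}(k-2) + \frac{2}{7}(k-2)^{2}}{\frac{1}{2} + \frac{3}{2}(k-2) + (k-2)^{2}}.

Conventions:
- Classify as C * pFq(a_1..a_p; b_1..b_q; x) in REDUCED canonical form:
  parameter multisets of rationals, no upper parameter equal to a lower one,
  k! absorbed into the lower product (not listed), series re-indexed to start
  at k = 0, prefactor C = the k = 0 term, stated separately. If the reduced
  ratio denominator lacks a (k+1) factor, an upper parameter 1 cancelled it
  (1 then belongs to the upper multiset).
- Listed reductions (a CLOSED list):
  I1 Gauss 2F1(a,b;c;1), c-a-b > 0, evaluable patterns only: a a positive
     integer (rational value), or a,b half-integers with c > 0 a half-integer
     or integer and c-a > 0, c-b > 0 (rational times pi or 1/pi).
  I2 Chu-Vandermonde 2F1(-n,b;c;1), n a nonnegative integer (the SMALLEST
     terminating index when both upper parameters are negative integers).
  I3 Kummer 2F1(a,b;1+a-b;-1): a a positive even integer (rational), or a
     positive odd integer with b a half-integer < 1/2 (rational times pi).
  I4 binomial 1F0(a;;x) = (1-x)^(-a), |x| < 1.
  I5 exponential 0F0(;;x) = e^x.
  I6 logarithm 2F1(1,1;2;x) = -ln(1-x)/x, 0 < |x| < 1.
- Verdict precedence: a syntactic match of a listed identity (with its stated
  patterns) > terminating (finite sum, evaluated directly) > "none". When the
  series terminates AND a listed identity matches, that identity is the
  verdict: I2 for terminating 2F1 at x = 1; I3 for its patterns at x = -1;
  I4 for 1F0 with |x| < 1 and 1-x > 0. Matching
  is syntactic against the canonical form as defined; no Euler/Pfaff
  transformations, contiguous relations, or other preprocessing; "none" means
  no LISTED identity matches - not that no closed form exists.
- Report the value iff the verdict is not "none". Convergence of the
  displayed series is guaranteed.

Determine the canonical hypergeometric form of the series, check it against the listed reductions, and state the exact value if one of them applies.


Classification (C = \frac{1}{3}): 1F0 with upper {\frac{1}{2}}, lower {-}, argument x = \frac{2}{7}. Verdict: binomial (I4) fires (the 1F0 binomial series: exponent -1/2, x = \frac{2}{7}). Value: \frac{1}{3} \cdot \left(\frac{5}{7}\right)^{-\frac{1}{2}}.

Key step: x = \frac{2}{7} and the expanded ratio factors over Q; C = 1/3, roots give parameters.
Consecutive-term ratio: r(k) = \frac{2}{7} * (k+\frac{1}{2}) / [(k+1)] - rational; roots negated = parameters, x = \frac{2}{7}, C = \frac{1}{3}.


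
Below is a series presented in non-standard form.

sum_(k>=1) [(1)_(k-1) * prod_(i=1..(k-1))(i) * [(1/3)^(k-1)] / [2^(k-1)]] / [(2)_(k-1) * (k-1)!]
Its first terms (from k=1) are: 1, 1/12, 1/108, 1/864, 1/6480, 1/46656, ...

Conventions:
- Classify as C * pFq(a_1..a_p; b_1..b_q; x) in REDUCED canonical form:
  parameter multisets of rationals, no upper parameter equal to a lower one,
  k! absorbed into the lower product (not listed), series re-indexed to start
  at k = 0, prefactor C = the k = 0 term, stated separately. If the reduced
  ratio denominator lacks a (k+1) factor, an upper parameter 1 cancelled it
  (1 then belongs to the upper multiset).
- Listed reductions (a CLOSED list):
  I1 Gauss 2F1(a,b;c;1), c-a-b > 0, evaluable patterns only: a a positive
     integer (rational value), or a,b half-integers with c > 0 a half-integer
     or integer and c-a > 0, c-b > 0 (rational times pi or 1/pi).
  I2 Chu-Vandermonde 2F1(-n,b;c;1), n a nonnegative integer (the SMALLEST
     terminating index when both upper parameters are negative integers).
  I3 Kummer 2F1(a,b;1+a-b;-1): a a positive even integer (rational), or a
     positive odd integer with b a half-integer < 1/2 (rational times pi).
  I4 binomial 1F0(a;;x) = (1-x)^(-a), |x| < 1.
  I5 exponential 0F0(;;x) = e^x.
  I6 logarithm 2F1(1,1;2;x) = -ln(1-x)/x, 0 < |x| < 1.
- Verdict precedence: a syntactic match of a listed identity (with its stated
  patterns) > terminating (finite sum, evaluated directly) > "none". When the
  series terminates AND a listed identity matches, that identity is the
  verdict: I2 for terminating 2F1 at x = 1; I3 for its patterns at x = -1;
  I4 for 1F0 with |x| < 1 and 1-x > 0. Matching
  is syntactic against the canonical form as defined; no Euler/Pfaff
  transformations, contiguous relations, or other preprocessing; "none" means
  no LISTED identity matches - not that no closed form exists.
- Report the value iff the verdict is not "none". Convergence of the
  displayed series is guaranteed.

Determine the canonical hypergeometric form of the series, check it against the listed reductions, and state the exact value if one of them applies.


x = 1/6 here; the reduced form reads 2F1, upper {1, 1}, lower {2}, C = 1. Verdict (x = 1/6): the I6 logarithm reduction applies (the logarithm: parameters (1,1;2), x = 1/6). Value: (-6) * ln(5/6).

Structural cue: with t_0 = 1, the two k-th powers (C = 1, x = 1/6) combine into one argument.
Ratio: r(k) = (1/6) * (k+1) (k+1) / [(k+2) (k+1)] ; factor over Q: parameters, x = (1/6), and C = 1.


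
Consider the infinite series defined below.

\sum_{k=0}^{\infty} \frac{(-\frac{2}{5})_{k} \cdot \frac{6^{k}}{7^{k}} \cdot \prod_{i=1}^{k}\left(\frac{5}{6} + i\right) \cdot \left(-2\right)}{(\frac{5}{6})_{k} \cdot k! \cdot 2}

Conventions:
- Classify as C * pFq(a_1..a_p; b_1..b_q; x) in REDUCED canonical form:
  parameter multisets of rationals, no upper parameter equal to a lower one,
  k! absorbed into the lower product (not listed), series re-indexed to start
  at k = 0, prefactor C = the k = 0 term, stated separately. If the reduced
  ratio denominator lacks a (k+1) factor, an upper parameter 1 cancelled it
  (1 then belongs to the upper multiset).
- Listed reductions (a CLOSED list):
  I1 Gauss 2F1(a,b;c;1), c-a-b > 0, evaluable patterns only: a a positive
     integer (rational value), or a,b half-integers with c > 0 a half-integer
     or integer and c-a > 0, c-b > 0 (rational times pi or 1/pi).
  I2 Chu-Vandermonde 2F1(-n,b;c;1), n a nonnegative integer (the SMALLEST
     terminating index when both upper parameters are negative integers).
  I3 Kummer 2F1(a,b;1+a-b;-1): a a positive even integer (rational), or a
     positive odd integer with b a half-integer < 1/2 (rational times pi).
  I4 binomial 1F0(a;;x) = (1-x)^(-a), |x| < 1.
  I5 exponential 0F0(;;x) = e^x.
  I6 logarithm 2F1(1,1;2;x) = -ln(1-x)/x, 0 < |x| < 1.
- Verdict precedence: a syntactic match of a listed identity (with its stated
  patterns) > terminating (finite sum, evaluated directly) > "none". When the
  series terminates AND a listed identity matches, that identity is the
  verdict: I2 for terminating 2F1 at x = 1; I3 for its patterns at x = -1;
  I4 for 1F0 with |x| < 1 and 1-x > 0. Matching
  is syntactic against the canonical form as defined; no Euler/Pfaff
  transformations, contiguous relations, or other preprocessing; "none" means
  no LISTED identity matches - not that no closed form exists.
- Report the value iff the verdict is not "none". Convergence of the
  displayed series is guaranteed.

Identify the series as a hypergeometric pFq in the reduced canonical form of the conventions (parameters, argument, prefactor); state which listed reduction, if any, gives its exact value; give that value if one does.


First insight: t_0 being -1, the two geometric factors (prefactor -1) combine into one argument.
Consecutive-term ratio: r(k) = \frac{6}{7} * (k-\frac{2}{5}) (k+\frac{11}{6}) / [(k+\frac{5}{6}) (k+1)] - rational; roots negated = parameters, x = \frac{6}{7}, C = -1.

x = \frac{6}{7} here; the reduced form reads 2F1, upper {-\frac{2}{5}, \frac{11}{6}}, lower {\frac{5}{6}}, C = -1. Verdict: none. No listed pattern accepts 2F1(-\frac{2}{5}, \frac{11}{6}; \frac{5}{6}; \frac{6}{7}).


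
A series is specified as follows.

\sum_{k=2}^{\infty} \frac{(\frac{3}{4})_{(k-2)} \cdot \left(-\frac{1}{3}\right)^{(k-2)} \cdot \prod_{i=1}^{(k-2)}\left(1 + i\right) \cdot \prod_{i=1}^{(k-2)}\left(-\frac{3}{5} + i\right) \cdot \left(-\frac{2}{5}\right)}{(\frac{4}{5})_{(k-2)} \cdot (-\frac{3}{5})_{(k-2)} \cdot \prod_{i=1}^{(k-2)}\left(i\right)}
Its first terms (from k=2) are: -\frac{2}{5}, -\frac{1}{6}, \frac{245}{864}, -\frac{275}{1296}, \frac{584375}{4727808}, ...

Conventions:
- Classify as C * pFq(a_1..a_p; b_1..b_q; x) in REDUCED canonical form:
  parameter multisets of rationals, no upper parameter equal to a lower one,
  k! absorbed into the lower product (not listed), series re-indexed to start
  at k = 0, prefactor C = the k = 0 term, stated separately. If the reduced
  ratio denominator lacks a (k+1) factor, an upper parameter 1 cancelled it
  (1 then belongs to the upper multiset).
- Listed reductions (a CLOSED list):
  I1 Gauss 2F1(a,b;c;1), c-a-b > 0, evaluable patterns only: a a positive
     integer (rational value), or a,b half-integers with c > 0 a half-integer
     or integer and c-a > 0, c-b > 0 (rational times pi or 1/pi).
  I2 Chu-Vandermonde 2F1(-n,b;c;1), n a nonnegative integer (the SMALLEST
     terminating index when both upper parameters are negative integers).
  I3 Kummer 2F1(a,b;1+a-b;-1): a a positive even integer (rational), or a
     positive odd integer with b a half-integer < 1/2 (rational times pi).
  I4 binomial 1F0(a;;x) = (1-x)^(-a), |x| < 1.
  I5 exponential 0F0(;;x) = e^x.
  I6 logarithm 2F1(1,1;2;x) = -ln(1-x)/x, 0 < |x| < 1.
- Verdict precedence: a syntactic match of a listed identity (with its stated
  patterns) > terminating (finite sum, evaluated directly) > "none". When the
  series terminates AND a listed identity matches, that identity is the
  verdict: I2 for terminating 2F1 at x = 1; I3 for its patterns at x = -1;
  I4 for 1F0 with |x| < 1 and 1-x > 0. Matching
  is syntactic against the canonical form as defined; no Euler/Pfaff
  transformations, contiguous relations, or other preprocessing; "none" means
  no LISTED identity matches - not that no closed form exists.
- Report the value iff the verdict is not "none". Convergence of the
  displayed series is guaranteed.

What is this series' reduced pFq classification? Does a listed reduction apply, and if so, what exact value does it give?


Classification (C = -\frac{2}{5}): 3F2 with upper {\frac{2}{5}, \frac{3}{4}, 2}, lower {-\frac{3}{5}, \frac{4}{5}}, argument x = -\frac{1}{3}. Verdict: none. A 3F2 with upper {\frac{2}{5}, \frac{3}{4}, 2} fits none of I1-I6 at x = -\frac{1}{3}; the sum runs forever.

First insight: x = -\frac{1}{3} and the running product (C = -2/5) telescopes to a rising factorial.
Ratio: r(k) = -\frac{1}{3} * (k+\frac{2}{5}) (k+\frac{3}{4}) (k+2) / [(k-\frac{3}{5}) (k+\frac{4}{5}) (k+1)] - rational in k. x = -\frac{1}{3}; t_0 = -\frac{2}{5}; negate the roots.


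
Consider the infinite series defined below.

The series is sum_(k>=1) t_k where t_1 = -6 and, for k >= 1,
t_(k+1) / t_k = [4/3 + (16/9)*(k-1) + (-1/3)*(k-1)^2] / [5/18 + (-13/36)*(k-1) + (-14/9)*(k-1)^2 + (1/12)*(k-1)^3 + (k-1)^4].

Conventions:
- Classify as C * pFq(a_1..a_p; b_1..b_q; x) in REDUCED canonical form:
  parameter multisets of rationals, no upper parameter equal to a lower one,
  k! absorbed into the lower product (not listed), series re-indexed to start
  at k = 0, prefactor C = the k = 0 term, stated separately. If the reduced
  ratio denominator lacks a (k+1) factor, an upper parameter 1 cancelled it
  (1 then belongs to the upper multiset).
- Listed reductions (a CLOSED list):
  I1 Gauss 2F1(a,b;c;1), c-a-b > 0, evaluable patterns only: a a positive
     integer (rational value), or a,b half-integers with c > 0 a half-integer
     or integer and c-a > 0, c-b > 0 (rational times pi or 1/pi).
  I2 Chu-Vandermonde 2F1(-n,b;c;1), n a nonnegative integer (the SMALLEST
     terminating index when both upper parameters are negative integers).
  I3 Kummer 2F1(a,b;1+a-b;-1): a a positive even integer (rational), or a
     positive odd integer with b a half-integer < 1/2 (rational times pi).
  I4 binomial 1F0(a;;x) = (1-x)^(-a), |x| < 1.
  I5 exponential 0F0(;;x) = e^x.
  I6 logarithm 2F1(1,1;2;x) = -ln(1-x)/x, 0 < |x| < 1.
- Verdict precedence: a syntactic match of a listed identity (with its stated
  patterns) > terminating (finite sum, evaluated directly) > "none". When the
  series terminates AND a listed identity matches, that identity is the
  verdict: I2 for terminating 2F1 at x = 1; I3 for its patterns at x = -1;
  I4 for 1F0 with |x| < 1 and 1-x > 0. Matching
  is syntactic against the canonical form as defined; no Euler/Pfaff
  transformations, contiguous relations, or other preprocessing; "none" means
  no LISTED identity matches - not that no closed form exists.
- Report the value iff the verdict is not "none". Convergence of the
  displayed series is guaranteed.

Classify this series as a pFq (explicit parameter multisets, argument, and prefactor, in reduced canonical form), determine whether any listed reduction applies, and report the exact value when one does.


At argument -1/3: a 1F2 with upper {-6}, lower {-5/4, -1/3}, scaled by C = -6. Verdict: terminating - upper -6 stops the sum at k = 6; the 7 terms are added exactly. Hence: 362808646/2223375.

Structural cue: t_0 being -6, roots of the ratio polynomials (prefactor -6) are the negated parameters.
Step ratio: r(k) = (-1/3) * (k-6) / [(k-5/4) (k-1/3) (k+1)] - poly over poly, x = (-1/3) from leading terms; C = -6 at k = 0.


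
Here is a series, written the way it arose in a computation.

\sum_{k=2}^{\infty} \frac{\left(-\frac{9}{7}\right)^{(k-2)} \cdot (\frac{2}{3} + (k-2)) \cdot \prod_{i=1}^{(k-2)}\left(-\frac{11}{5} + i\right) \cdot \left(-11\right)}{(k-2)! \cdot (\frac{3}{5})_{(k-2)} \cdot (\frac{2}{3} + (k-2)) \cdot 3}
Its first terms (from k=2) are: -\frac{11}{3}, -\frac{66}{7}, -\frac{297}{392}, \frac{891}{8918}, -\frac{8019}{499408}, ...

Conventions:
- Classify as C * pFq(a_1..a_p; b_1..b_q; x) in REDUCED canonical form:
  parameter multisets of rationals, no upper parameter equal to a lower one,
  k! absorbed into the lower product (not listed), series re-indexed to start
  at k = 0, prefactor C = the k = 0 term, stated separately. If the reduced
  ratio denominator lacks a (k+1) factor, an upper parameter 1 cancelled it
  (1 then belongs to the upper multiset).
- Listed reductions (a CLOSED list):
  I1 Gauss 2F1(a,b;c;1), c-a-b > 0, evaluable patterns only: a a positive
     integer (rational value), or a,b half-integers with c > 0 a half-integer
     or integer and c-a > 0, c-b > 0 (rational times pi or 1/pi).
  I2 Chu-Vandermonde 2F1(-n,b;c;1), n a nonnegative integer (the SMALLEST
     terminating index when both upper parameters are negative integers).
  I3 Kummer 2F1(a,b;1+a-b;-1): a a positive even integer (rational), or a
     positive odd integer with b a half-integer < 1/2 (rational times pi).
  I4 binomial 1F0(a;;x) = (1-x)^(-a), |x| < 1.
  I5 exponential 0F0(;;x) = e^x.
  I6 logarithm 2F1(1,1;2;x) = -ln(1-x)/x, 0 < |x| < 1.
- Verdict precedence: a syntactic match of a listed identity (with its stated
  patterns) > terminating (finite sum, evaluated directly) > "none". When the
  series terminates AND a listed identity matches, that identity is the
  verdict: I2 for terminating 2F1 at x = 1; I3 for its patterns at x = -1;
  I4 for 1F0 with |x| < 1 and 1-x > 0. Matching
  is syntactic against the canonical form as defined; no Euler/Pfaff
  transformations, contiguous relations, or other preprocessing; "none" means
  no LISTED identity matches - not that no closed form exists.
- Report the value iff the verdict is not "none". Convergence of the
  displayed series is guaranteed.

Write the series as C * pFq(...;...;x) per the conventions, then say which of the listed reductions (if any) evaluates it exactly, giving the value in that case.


The series (x = -\frac{9}{7}) is 1F1: upper {-\frac{6}{5}}, lower {\frac{3}{5}}, prefactor -\frac{11}{3}. Verdict: none here - no I1-I6 shape fits x = -\frac{9}{7} with lower {\frac{3}{5}}.

Structural cue: from the first term -\frac{11}{3}: the constant factors (C = -11/3) combine into one prefactor.
Term ratio: r(k) = -\frac{9}{7} * (k-\frac{6}{5}) / [(k+\frac{3}{5}) (k+1)] - poly over poly, x = -\frac{9}{7} from leading terms; C = -\frac{11}{3} at k = 0.


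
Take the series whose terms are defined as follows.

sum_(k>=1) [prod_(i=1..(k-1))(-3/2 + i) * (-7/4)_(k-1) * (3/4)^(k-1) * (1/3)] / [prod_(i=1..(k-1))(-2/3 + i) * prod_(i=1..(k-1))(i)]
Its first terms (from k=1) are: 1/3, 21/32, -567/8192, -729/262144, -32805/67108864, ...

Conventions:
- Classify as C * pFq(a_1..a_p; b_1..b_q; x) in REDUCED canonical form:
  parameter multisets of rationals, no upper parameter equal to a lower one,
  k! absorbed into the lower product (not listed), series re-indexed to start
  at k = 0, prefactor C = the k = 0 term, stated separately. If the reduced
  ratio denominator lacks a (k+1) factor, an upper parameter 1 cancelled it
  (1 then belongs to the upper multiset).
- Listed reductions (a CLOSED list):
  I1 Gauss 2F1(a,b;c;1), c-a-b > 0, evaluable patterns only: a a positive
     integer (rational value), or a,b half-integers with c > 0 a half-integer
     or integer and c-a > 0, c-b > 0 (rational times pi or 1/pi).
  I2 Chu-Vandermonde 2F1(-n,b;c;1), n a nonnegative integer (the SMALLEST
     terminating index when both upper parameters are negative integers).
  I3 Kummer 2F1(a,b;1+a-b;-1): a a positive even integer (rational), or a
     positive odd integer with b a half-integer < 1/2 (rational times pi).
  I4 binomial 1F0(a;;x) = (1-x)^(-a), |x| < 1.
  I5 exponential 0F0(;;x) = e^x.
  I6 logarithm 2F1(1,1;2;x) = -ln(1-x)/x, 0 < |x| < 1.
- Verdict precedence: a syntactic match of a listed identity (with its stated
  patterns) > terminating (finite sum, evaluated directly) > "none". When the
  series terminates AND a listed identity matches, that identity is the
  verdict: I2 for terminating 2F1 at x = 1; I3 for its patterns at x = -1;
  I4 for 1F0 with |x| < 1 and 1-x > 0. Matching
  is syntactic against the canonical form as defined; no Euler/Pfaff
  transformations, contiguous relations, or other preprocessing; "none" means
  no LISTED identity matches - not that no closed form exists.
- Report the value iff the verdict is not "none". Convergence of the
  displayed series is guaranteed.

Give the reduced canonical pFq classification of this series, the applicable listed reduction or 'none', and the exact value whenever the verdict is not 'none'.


Canonical form: C = 1/3 times 2F1 with upper {-7/4, -1/2}, lower {1/3}, x = 3/4. Verdict: no listed reduction: x = 3/4 and upper {-7/4, -1/2} fail every I1-I6 pattern.

First insight: with t_0 = 1/3, the lower running product (prefactor 1/3) is a rising factorial.
Step ratio: r(k) = (3/4) * (k-7/4) (k-1/2) / [(k+1/3) (k+1)] - rational in k. x = (3/4); t_0 = 1/3; negate the roots.


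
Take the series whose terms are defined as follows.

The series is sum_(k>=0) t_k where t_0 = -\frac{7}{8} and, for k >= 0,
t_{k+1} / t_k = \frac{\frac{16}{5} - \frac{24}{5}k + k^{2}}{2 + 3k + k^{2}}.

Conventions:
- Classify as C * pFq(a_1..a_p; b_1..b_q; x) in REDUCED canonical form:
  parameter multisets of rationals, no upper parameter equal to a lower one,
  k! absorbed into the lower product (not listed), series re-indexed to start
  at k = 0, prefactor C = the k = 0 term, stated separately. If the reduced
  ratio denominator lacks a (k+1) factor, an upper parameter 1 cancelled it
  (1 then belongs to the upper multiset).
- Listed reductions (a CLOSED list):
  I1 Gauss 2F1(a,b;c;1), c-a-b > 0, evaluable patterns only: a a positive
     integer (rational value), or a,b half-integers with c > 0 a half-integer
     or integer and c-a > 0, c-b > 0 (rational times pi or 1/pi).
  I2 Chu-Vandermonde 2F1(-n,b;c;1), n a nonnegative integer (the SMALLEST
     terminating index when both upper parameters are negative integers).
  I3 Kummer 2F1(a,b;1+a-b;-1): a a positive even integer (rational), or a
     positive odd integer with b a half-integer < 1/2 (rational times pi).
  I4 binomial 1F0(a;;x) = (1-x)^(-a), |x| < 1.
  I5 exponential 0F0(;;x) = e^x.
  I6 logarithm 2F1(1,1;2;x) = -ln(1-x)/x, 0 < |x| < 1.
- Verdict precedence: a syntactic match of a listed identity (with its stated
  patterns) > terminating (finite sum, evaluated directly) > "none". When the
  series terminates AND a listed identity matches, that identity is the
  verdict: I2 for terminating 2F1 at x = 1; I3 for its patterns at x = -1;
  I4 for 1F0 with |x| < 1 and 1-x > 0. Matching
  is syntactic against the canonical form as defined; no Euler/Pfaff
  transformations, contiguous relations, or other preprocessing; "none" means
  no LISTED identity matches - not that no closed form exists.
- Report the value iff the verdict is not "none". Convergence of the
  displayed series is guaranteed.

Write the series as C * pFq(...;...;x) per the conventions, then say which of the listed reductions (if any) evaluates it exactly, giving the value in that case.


Prefactor -\frac{7}{8}, argument 1: 2F1 with upper {-4, -\frac{4}{5}} over lower {2}. Verdict: this is the Chu-Vandermonde identity I2 (terminating 2F1 at x = 1 with n = 4, b = -4/5, c = 2). Its exact value is -\frac{26999}{12500}.

The tell: from the first term -\frac{7}{8}: roots of the ratio polynomials (prefactor -7/8) are the negated parameters.
Ratio: r(k) = 1 * (k-4) (k-\frac{4}{5}) / [(k+2) (k+1)] - rational; roots negated = parameters, x = 1, C = -\frac{7}{8}.


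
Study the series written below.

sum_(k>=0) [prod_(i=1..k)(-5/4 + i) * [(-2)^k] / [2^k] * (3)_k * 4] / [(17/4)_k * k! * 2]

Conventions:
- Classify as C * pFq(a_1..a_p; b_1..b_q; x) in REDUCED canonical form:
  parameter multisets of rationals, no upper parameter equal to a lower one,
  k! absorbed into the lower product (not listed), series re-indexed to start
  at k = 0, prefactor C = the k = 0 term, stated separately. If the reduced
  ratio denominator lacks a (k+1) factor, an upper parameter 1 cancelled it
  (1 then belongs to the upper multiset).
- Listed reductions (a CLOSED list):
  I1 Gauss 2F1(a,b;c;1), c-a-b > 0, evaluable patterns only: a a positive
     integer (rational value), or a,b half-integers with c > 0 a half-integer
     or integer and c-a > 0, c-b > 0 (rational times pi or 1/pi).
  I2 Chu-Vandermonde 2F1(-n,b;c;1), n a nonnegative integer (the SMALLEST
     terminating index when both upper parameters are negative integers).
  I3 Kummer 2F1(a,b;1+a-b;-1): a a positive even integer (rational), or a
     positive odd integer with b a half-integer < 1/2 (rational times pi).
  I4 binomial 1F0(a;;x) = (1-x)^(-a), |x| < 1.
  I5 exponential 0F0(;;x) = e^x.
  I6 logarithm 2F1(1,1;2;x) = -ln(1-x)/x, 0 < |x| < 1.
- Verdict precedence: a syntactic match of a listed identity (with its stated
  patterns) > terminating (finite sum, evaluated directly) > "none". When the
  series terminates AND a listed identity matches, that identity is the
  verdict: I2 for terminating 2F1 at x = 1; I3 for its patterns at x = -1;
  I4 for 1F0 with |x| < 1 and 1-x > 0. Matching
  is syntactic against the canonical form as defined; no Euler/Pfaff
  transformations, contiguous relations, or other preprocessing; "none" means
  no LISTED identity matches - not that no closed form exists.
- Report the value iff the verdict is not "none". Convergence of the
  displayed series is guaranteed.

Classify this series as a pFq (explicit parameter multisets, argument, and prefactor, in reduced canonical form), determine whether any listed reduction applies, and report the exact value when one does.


x = -1 here; the reduced form reads 2F1, upper {-1/4, 3}, lower {17/4}, C = 2. Verdict: none - at argument -1 the multisets {-1/4, 3} ; {17/4} match no listed identity.

First insight: from the first term 2: the two k-th powers (C = 2, x = -1) combine into one argument.
Step ratio: r(k) = (-1) * (k-1/4) (k+3) / [(k+17/4) (k+1)] - rational; roots negated = parameters, x = (-1), C = 2.


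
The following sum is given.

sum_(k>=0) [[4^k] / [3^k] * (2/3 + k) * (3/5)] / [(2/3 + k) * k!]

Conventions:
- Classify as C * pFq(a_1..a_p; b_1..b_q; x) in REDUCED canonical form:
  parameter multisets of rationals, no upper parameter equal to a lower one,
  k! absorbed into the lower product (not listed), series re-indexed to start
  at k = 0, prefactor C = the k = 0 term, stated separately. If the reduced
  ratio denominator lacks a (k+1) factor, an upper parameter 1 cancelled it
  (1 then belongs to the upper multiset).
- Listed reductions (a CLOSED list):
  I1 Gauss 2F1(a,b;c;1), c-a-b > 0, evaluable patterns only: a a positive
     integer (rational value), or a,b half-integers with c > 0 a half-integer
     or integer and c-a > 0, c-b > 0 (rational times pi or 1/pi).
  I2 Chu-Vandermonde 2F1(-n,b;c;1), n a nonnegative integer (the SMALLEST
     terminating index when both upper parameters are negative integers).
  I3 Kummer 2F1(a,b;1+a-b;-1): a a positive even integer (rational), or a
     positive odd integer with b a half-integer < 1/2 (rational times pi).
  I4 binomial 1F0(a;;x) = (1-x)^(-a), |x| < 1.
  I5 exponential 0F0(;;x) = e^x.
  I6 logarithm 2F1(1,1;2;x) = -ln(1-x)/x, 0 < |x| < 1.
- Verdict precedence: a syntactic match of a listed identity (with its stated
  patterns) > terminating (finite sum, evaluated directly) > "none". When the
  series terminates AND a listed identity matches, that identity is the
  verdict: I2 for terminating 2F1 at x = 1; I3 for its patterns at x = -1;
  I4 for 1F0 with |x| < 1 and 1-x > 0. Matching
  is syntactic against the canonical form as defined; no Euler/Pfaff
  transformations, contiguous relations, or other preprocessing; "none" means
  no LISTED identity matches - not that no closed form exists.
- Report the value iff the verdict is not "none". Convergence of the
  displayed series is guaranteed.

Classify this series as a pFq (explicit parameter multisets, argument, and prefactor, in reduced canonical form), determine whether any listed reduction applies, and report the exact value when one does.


At argument 4/3: a 0F0 with upper {-}, lower {-}, scaled by C = 3/5. Verdict: the I5 exponential reduction fires (the 0F0 exponential series at x = 4/3). Value: (3/5) * e^(4/3).

Key observation: from the first term 3/5: the two geometric factors (prefactor 3/5) combine into one argument.
Term ratio: r(k) = (4/3) * 1 / [(k+1)] - rational in k. x = (4/3); t_0 = 3/5; negate the roots.


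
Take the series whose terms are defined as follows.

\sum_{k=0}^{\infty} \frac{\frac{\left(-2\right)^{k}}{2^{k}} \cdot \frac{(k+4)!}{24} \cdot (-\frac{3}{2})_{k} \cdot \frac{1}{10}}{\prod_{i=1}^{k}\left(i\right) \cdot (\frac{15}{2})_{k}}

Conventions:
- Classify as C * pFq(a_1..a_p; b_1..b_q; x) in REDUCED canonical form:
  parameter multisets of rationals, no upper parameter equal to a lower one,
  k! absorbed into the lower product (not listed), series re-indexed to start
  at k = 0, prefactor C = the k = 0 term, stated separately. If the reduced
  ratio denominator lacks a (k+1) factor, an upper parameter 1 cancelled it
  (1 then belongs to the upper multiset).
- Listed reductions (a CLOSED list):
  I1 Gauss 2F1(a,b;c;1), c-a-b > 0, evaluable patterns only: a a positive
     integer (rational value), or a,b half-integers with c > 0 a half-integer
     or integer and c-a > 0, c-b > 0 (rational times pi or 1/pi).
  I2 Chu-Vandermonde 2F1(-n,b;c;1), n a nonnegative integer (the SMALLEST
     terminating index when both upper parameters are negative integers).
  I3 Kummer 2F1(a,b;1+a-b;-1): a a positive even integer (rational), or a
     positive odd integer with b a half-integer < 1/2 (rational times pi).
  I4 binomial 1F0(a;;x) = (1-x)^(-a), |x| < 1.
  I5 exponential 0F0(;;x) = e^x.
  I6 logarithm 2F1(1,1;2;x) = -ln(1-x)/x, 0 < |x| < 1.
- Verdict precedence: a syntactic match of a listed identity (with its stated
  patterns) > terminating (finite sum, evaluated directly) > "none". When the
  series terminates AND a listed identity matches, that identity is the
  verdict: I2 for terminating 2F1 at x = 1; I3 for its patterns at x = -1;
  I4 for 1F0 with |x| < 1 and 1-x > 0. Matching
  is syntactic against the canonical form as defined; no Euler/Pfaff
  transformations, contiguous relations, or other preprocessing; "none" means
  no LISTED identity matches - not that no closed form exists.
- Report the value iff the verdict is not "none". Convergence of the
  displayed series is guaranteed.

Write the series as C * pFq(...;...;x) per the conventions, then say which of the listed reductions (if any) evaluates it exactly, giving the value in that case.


Prefactor \frac{1}{10}, argument -1: 2F1 with upper {-\frac{3}{2}, 5} over lower {\frac{15}{2}}. Verdict: Kummer (I3) applies (x = -1; c = \frac{15}{2} equals 1+a-b for upper {-\frac{3}{2}, 5}: listed pattern). Exact value: \frac{9009}{131072} \cdot \pi.

Key step: t_0 = \frac{1}{10} here, and the two k-th powers (prefactor 1/10) combine into one argument.
Consecutive-term ratio: r(k) = -1 * (k-\frac{3}{2}) (k+5) / [(k+\frac{15}{2}) (k+1)] - rational; roots negated = parameters, x = -1, C = \frac{1}{10}.


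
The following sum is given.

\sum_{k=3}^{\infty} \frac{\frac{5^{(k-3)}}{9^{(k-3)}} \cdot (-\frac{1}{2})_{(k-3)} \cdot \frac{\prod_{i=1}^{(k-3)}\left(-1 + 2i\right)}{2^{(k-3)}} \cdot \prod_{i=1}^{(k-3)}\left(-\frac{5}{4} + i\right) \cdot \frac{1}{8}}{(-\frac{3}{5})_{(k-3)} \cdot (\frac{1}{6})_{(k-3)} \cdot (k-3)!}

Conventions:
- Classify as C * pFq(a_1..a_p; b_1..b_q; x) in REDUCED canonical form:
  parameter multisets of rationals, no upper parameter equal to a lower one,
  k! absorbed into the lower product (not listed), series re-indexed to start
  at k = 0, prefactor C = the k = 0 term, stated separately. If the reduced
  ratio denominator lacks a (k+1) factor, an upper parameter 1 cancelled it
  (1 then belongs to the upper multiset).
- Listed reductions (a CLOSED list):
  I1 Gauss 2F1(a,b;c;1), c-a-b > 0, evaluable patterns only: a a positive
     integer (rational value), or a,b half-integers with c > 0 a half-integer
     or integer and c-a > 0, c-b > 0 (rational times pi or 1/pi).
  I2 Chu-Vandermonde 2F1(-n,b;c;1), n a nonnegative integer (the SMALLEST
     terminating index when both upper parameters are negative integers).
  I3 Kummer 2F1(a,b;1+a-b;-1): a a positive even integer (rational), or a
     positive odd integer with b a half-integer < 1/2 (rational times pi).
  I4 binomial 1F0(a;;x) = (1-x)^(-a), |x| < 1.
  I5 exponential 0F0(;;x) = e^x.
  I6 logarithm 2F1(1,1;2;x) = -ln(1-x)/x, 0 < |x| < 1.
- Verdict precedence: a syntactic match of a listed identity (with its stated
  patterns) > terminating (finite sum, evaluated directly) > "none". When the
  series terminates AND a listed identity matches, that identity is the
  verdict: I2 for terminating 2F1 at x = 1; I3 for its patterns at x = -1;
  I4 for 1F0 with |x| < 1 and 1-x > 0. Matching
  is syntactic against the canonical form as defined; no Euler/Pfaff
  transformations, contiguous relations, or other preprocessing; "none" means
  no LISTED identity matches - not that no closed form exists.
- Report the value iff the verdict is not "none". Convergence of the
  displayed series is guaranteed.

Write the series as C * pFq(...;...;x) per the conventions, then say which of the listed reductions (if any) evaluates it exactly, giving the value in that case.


First insight: t_0 = \frac{1}{8} here, and the odd product 1*3*...*(2k-1) (C = 1/8) is 2^k (1/2)_k.
Ratio: r(k) = \frac{5}{9} * (k-\frac{1}{2}) (k-\frac{1}{4}) (k+\frac{1}{2}) / [(k-\frac{3}{5}) (k+\frac{1}{6}) (k+1)] - rational in k. x = \frac{5}{9}; t_0 = \frac{1}{8}; negate the roots.

Canonical form: C = \frac{1}{8} times 3F2 with upper {-\frac{1}{2}, -\frac{1}{4}, \frac{1}{2}}, lower {-\frac{3}{5}, \frac{1}{6}}, x = \frac{5}{9}. Verdict: none - this 3F2 at x = \frac{5}{9} matches no listed pattern, and upper {-\frac{1}{2}, -\frac{1}{4}, \frac{1}{2}} holds no stopper.


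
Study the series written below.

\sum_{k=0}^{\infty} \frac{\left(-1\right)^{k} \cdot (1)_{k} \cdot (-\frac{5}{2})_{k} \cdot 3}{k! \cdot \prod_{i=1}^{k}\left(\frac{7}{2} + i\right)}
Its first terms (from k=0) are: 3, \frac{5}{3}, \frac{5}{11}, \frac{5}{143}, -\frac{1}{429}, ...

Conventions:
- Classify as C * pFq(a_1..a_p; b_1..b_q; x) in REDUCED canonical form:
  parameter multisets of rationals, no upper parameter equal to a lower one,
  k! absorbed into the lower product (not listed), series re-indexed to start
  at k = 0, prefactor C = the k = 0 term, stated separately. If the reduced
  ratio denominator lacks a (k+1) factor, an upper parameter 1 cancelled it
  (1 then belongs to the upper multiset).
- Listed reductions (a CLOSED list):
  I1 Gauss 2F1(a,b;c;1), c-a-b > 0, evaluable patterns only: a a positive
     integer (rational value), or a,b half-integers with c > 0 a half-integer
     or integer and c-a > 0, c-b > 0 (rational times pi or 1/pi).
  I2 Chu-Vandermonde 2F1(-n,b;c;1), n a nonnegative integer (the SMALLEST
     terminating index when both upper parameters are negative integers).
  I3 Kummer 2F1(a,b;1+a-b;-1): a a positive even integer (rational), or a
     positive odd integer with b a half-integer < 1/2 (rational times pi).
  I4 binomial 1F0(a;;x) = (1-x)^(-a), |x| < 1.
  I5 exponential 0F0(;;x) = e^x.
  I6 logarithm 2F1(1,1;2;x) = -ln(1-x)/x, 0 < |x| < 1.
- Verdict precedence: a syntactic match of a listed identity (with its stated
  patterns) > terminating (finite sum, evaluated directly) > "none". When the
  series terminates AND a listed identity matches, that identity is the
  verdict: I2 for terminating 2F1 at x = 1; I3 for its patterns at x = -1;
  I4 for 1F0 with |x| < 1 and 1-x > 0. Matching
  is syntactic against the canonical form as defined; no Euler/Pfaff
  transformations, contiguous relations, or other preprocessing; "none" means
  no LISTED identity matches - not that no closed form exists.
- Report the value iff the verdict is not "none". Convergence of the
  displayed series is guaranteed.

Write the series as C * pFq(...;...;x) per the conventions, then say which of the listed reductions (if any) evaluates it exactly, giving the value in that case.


Reduced: x = -1, 2F1, upper = {-\frac{5}{2}, 1}, lower = {\frac{9}{2}}, C = 3. Verdict: this is the Kummer evaluation I3 (x = -1; c = \frac{9}{2} equals 1+a-b for upper {-\frac{5}{2}, 1}: listed pattern). Value: \frac{105}{64} \cdot \pi.

Key step: with t_0 = 3, the lower running product (prefactor 3) is a rising factorial.
Term ratio: r(k) = -1 * (k-\frac{5}{2}) (k+1) / [(k+\frac{9}{2}) (k+1)] - rational in k, leading ratio -1; with t_0 = 3, classification follows.


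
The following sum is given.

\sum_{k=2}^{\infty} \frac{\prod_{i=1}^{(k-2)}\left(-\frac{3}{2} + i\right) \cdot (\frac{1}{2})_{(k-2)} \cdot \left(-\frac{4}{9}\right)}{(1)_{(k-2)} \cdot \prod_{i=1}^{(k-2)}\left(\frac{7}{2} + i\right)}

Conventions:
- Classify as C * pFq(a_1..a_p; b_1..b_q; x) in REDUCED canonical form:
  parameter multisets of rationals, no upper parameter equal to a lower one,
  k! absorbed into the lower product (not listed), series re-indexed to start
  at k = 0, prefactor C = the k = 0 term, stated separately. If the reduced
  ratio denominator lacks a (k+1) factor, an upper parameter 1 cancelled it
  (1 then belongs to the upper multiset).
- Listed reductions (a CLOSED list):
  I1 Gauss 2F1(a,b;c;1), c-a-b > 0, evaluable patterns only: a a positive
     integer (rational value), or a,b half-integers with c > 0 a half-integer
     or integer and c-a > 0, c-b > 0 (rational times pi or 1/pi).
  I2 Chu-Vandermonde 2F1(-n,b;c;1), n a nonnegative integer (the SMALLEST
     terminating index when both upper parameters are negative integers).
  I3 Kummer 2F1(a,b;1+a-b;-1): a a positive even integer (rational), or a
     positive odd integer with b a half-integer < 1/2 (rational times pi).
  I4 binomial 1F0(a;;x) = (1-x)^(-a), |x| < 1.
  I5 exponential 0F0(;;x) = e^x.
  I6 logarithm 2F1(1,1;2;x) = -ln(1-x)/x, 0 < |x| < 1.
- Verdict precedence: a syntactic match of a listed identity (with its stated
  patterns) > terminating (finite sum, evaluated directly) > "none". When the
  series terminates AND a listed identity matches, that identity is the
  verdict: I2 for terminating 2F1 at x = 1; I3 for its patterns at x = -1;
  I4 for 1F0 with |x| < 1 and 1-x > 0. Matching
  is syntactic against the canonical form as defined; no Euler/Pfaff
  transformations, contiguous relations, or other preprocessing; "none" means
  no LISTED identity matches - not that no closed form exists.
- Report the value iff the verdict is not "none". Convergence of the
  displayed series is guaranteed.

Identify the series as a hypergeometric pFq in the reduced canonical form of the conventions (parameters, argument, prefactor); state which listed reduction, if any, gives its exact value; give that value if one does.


Key observation: t_0 being -\frac{4}{9}, the running product (C = -4/9) telescopes to a rising factorial.
Consecutive-term ratio: r(k) = 1 * (k-\frac{1}{2}) (k+\frac{1}{2}) / [(k+\frac{9}{2}) (k+1)] - rational; roots negated = parameters, x = 1, C = -\frac{4}{9}.

With C = -\frac{4}{9}: the canonical form is 2F1(-\frac{1}{2}, \frac{1}{2}; \frac{9}{2}; 1). Verdict (x = 1): Gauss's theorem I1 (half-integer case) applies (x = 1; upper {-\frac{1}{2}, \frac{1}{2}} half-integers, c = \frac{9}{2} in the evaluable pattern). Sum: \left(-\frac{1225}{9216}\right) \cdot \pi.


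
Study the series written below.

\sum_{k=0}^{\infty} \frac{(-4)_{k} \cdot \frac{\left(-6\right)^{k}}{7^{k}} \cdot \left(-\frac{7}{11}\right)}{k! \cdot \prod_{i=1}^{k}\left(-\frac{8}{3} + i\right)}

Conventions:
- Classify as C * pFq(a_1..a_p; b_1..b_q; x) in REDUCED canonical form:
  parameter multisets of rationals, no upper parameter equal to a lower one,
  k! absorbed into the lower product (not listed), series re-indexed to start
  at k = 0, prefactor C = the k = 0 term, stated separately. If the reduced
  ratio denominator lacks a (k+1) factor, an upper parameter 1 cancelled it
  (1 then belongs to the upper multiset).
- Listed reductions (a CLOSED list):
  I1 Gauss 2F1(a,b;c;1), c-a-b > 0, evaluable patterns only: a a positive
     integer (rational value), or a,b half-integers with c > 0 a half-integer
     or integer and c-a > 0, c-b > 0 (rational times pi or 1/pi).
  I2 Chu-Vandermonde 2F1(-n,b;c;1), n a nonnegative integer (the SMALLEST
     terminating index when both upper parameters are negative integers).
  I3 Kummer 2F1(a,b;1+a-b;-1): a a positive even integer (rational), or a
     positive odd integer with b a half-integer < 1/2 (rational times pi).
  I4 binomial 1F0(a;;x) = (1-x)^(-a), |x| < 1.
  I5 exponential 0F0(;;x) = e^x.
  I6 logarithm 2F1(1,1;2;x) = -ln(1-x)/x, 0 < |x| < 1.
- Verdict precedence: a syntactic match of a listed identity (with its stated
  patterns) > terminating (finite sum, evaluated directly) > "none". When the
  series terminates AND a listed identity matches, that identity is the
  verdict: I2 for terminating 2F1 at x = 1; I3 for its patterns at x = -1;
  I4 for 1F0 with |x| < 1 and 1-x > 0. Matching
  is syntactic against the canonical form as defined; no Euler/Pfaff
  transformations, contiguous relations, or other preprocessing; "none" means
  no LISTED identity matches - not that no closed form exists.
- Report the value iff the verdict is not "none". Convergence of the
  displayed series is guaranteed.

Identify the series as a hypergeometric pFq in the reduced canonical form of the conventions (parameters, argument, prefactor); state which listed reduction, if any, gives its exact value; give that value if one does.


Classification (C = -\frac{7}{11}): 1F1 with upper {-4}, lower {-\frac{5}{3}}, argument x = -\frac{6}{7}. Verdict: terminating - the sum ends at index 4 because -4 is a negative integer; exact evaluation follows. Exact value: -\frac{129707}{18865}.

The tell: with t_0 = -\frac{7}{11}, the lower running product (C = -7/11) is a rising factorial.
Term ratio: r(k) = -\frac{6}{7} * (k-4) / [(k-\frac{5}{3}) (k+1)] ; factor over Q: parameters, x = -\frac{6}{7}, and C = -\frac{7}{11}.
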